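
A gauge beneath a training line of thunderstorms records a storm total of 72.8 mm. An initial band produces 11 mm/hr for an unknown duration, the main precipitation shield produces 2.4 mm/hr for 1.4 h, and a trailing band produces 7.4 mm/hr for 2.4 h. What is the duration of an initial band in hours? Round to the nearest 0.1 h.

Known phases: 2.4 × 1.4 + 7.4 × 2.4 = 3.36 + 17.76 = 21.12 mm.
Remaining depth = 72.8 − 21.12 = 51.68 mm.
Duration = 51.68 / 11 = 4.7 h.

duration ≈ 4.7 h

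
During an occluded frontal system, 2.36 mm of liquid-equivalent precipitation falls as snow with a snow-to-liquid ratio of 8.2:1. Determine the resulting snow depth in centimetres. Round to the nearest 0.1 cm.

snow depth ≈ 1.9 cm

Snow depth = liquid × ratio = 2.36 mm × 8.2 = 19.352 mm = 1.9 cm.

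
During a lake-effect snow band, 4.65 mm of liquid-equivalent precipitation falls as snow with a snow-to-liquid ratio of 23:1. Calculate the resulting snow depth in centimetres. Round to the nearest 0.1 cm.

Snow depth = liquid × ratio = 4.65 mm × 23 = 106.95 mm = 10.7 cm.

snow depth ≈ 10.7 cm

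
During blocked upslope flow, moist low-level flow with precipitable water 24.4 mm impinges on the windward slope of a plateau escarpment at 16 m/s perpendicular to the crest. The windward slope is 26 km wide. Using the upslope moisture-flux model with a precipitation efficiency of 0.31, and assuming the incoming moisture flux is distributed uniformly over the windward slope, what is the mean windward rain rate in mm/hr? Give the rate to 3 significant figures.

R ≈ 16.8 mm/hr

Incoming column moisture flux per unit ridge length: F = V × PW = 16 × 24.4 = 390.4 mm·m/s.
Spread over the 26 km slope with efficiency ε = 0.31: R = ε·F/W = 0.31 × 390.4 / 26000 m = 4.655e-03 mm/s.
R = 4.655e-03 × 3600 = 16.8 mm/hr.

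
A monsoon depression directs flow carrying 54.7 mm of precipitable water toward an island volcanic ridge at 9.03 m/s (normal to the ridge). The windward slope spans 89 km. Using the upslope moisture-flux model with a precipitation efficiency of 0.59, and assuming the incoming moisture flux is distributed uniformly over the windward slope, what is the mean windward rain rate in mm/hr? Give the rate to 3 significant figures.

R ≈ 11.8 mm/hr

Incoming column moisture flux per unit ridge length: F = V × PW = 9.03 × 54.7 = 493.941 mm·m/s.
Spread over the 89 km slope with efficiency ε = 0.59: R = ε·F/W = 0.59 × 493.941 / 89000 m = 3.274e-03 mm/s.
R = 3.274e-03 × 3600 = 11.8 mm/hr.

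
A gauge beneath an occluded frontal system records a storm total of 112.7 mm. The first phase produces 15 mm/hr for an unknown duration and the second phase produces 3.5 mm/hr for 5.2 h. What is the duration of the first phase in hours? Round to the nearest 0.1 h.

duration ≈ 6.3 h

Known phases: 3.5 × 5.2 = 18.2 mm.
Remaining depth = 112.7 − 18.2 = 94.5 mm.
Duration = 94.5 / 15 = 6.3 h.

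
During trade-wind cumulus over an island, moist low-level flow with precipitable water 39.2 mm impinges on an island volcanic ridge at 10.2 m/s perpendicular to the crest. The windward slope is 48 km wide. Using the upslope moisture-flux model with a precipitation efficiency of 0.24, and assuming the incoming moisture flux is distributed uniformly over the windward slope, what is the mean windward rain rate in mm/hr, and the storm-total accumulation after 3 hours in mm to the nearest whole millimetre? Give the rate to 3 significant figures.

Incoming column moisture flux per unit ridge length: F = V × PW = 10.2 × 39.2 = 399.84 mm·m/s.
Spread over the 48 km slope with efficiency ε = 0.24: R = ε·F/W = 0.24 × 399.84 / 48000 m = 1.999e-03 mm/s.
R = 1.999e-03 × 3600 = 7.20 mm/hr.
Over 3 h: total = 7.20 × 3 = 21.6 ≈ 22 mm.

R ≈ 7.20 mm/hr; total ≈ 22 mm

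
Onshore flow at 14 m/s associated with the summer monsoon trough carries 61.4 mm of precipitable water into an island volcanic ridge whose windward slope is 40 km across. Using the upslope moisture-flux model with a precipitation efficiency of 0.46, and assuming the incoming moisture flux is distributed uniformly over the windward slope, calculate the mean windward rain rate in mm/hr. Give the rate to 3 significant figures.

R ≈ 35.6 mm/hr

Incoming column moisture flux per unit ridge length: F = V × PW = 14 × 61.4 = 859.6 mm·m/s.
Spread over the 40 km slope with efficiency ε = 0.46: R = ε·F/W = 0.46 × 859.6 / 40000 m = 9.885e-03 mm/s.
R = 9.885e-03 × 3600 = 35.6 mm/hr.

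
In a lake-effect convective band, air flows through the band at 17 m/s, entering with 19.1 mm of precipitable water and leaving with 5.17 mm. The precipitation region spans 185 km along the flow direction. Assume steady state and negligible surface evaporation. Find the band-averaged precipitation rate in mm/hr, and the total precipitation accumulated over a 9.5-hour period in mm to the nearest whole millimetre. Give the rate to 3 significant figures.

Column moisture flux per unit crosswind length is F = V × PW.
Inflow: F_in = 17 × 19.1 = 324.7 mm·m/s
Outflow: F_out = 17 × 5.17 = 87.89 mm·m/s
Steady-state rate R = (F_in − F_out)/L = (324.7 − 87.89) / 185000 m = 1.280e-03 mm/s.
R = 1.280e-03 × 3600 = 4.61 mm/hr.
Over 9.5 h: total = 4.61 × 9.5 = 43.795 ≈ 44 mm.

R ≈ 4.61 mm/hr; total ≈ 44 mm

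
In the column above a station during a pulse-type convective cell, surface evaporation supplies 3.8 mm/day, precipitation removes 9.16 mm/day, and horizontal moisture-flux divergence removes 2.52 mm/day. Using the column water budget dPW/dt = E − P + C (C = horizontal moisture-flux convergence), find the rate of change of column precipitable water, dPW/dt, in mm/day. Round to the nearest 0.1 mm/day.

dPW/dt ≈ -7.9 mm/day

dPW/dt = E − P + C = 3.8 − 9.16 + (-2.52) = -7.9 mm/day.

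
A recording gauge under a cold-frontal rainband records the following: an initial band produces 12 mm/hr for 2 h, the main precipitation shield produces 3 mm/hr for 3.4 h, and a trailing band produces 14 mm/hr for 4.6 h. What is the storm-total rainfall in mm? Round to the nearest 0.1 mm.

Total = Σ Rᵢ Δtᵢ = 12 × 2 + 3 × 3.4 + 14 × 4.6
      = 24 + 10.2 + 64.4 = 98.6 mm.

total ≈ 98.6 mm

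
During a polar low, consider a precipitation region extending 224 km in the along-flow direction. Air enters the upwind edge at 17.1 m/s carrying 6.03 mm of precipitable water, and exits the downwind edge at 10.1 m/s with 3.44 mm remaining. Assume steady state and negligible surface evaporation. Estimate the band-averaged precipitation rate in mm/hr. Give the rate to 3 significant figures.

Column moisture flux per unit crosswind length is F = V × PW.
Inflow: F_in = 17.1 × 6.03 = 103.113 mm·m/s
Outflow: F_out = 10.1 × 3.44 = 34.744 mm·m/s
Steady-state rate R = (F_in − F_out)/L = (103.113 − 34.744) / 224000 m = 3.052e-04 mm/s.
R = 3.052e-04 × 3600 = 1.10 mm/hr.

R ≈ 1.10 mm/hr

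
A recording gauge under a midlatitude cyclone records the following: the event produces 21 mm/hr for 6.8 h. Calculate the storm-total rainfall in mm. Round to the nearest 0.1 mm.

total ≈ 142.8 mm

Total = Σ Rᵢ Δtᵢ = 21 × 6.8
      = 142.8 = 142.8 mm.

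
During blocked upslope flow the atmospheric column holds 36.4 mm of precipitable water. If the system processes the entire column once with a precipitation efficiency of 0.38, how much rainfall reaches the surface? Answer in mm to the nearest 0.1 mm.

Rainfall = ε × PW = 0.38 × 36.4 = 13.8 mm.

rainfall ≈ 13.8 mm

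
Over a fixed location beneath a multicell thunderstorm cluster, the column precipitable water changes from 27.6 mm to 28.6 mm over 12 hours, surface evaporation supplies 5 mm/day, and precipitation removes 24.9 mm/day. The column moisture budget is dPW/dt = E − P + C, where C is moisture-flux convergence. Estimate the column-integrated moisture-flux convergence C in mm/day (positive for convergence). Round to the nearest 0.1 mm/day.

C ≈ 21.9 mm/day

dPW/dt = (28.6 − 27.6) mm / (12/24 day) = +2.000 mm/day.
C = dPW/dt − E + P = (+2.000) − 5 + 24.9 = 21.9 mm/day.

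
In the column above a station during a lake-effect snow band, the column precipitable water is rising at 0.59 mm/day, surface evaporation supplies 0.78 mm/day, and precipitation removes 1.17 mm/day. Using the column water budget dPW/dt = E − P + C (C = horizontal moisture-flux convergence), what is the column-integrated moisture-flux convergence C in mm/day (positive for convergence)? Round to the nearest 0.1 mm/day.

C ≈ 1.0 mm/day

dPW/dt = +0.59 mm/day.
C = dPW/dt − E + P = (+0.59) − 0.78 + 1.17 = 1.0 mm/day.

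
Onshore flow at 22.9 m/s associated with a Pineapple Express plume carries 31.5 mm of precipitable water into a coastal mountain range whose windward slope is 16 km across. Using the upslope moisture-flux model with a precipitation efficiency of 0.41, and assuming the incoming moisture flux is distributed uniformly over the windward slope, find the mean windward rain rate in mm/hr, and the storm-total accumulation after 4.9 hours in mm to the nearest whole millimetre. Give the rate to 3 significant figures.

Incoming column moisture flux per unit ridge length: F = V × PW = 22.9 × 31.5 = 721.35 mm·m/s.
Spread over the 16 km slope with efficiency ε = 0.41: R = ε·F/W = 0.41 × 721.35 / 16000 m = 1.848e-02 mm/s.
R = 1.848e-02 × 3600 = 66.5 mm/hr.
Over 4.9 h: total = 66.5 × 4.9 = 325.85 ≈ 326 mm.

R ≈ 66.5 mm/hr; total ≈ 326 mm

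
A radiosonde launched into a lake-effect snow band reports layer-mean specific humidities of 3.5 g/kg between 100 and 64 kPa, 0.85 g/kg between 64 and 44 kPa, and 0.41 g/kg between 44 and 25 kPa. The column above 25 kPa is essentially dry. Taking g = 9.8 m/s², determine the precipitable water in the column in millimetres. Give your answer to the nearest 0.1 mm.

Precipitable water is the column-integrated vapour mass per unit area: PW = (1/g) Σ q̄ Δp, with q in kg/kg and Δp in Pa (1 kg/m² of water = 1 mm).
Layer 100–64 kPa: Δp = 360 hPa = 36000 Pa, q̄ = 0.0035 kg/kg → 0.0035 × 36000 / 9.8 = 12.86 mm
Layer 64–44 kPa: Δp = 200 hPa = 20000 Pa, q̄ = 0.00085 kg/kg → 0.00085 × 20000 / 9.8 = 1.73 mm
Layer 44–25 kPa: Δp = 190 hPa = 19000 Pa, q̄ = 0.00041 kg/kg → 0.00041 × 19000 / 9.8 = 0.79 mm
PW = 12.86 + 1.73 + 0.79 = 15.38 ≈ 15.4 mm.

PW ≈ 15.4 mm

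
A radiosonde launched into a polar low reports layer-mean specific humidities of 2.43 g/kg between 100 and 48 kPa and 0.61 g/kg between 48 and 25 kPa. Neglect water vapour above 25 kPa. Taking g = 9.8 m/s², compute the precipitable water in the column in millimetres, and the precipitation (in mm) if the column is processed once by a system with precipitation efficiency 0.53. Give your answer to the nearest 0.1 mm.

PW ≈ 14.3 mm; precipitation ≈ 7.6 mm

Precipitable water is the column-integrated vapour mass per unit area: PW = (1/g) Σ q̄ Δp, with q in kg/kg and Δp in Pa (1 kg/m² of water = 1 mm).
Layer 100–48 kPa: Δp = 520 hPa = 52000 Pa, q̄ = 0.00243 kg/kg → 0.00243 × 52000 / 9.8 = 12.89 mm
Layer 48–25 kPa: Δp = 230 hPa = 23000 Pa, q̄ = 0.00061 kg/kg → 0.00061 × 23000 / 9.8 = 1.43 mm
PW = 12.89 + 1.43 = 14.32 ≈ 14.3 mm.
Precipitation = ε × PW = 0.53 × 14.3 = 7.6 mm.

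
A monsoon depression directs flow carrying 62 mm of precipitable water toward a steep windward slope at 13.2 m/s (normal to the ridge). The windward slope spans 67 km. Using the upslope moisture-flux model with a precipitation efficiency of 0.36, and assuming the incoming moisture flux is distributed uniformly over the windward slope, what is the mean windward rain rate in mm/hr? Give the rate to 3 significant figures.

R ≈ 15.8 mm/hr

Incoming column moisture flux per unit ridge length: F = V × PW = 13.2 × 62 = 818.4 mm·m/s.
Spread over the 67 km slope with efficiency ε = 0.36: R = ε·F/W = 0.36 × 818.4 / 67000 m = 4.397e-03 mm/s.
R = 4.397e-03 × 3600 = 15.8 mm/hr.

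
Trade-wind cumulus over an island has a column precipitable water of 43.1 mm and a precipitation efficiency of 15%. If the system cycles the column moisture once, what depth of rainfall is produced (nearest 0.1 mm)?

rainfall ≈ 6.5 mm

Rainfall = ε × PW = 0.15 × 43.1 = 6.5 mm.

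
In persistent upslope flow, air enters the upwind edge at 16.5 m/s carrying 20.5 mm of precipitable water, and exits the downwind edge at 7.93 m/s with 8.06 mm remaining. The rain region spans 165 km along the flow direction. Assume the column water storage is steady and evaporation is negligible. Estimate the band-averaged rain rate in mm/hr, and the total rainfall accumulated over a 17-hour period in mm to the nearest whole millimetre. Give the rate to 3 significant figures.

R ≈ 5.99 mm/hr; total ≈ 102 mm

Column moisture flux per unit crosswind length is F = V × PW.
Inflow: F_in = 16.5 × 20.5 = 338.25 mm·m/s
Outflow: F_out = 7.93 × 8.06 = 63.9158 mm·m/s
Steady-state rate R = (F_in − F_out)/L = (338.25 − 63.9158) / 165000 m = 1.663e-03 mm/s.
R = 1.663e-03 × 3600 = 5.99 mm/hr.
Over 17 h: total = 5.99 × 17 = 101.83 ≈ 102 mm.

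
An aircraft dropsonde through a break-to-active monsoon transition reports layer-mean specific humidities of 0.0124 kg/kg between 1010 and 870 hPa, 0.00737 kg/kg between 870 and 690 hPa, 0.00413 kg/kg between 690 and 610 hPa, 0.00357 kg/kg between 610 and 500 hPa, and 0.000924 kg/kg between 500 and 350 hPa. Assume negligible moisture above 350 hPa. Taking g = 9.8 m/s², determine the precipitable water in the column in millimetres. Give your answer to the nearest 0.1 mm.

PW ≈ 40.0 mm

Precipitable water is the column-integrated vapour mass per unit area: PW = (1/g) Σ q̄ Δp, with q in kg/kg and Δp in Pa (1 kg/m² of water = 1 mm).
Layer 1010–870 hPa: Δp = 140 hPa = 14000 Pa, q̄ = 0.0124 kg/kg → 0.0124 × 14000 / 9.8 = 17.71 mm
Layer 870–690 hPa: Δp = 180 hPa = 18000 Pa, q̄ = 0.00737 kg/kg → 0.00737 × 18000 / 9.8 = 13.54 mm
Layer 690–610 hPa: Δp = 80 hPa = 8000 Pa, q̄ = 0.00413 kg/kg → 0.00413 × 8000 / 9.8 = 3.37 mm
Layer 610–500 hPa: Δp = 110 hPa = 11000 Pa, q̄ = 0.00357 kg/kg → 0.00357 × 11000 / 9.8 = 4.01 mm
Layer 500–350 hPa: Δp = 150 hPa = 15000 Pa, q̄ = 0.000924 kg/kg → 0.000924 × 15000 / 9.8 = 1.41 mm
PW = 17.71 + 13.54 + 3.37 + 4.01 + 1.41 = 40.04 ≈ 40.0 mm.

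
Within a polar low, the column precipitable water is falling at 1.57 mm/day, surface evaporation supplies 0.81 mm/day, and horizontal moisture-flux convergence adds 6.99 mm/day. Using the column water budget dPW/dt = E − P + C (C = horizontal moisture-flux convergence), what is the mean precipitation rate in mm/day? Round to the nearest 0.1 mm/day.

dPW/dt = -1.57 mm/day.
P = E + C − dPW/dt = 0.81 + (6.99) − (-1.57) = 9.4 mm/day.

P ≈ 9.4 mm/day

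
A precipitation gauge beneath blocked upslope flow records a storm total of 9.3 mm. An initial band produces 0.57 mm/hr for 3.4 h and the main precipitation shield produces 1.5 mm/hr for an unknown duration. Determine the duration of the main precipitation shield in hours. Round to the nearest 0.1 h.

duration ≈ 4.9 h

Known phases: 0.57 × 3.4 = 1.938 mm.
Remaining depth = 9.3 − 1.938 = 7.362 mm.
Duration = 7.362 / 1.5 = 4.9 h.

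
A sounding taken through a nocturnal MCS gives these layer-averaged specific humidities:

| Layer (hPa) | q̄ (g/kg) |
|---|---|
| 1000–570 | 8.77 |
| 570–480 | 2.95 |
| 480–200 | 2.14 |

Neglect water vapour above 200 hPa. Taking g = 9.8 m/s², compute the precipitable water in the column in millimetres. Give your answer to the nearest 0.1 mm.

PW ≈ 47.3 mm

Precipitable water is the column-integrated vapour mass per unit area: PW = (1/g) Σ q̄ Δp, with q in kg/kg and Δp in Pa (1 kg/m² of water = 1 mm).
Layer 1000–570 hPa: Δp = 430 hPa = 43000 Pa, q̄ = 0.00877 kg/kg → 0.00877 × 43000 / 9.8 = 38.48 mm
Layer 570–480 hPa: Δp = 90 hPa = 9000 Pa, q̄ = 0.00295 kg/kg → 0.00295 × 9000 / 9.8 = 2.71 mm
Layer 480–200 hPa: Δp = 280 hPa = 28000 Pa, q̄ = 0.00214 kg/kg → 0.00214 × 28000 / 9.8 = 6.11 mm
PW = 38.48 + 2.71 + 6.11 = 47.30 ≈ 47.3 mm.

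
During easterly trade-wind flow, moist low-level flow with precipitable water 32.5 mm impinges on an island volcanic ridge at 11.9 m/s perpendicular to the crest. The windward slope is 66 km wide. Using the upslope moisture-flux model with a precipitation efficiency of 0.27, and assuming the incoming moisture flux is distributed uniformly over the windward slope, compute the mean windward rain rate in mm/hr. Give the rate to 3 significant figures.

R ≈ 5.70 mm/hr

Incoming column moisture flux per unit ridge length: F = V × PW = 11.9 × 32.5 = 386.75 mm·m/s.
Spread over the 66 km slope with efficiency ε = 0.27: R = ε·F/W = 0.27 × 386.75 / 66000 m = 1.582e-03 mm/s.
R = 1.582e-03 × 3600 = 5.70 mm/hr.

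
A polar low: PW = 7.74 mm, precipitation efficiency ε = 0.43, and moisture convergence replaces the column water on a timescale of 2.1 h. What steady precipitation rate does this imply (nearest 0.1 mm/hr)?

R ≈ 1.6 mm/hr

Each overturning extracts ε × PW = 0.43 × 7.74 = 3.3282 mm.
Rate = ε·PW / τ = 3.3282 / 2.1 h = 1.6 mm/hr.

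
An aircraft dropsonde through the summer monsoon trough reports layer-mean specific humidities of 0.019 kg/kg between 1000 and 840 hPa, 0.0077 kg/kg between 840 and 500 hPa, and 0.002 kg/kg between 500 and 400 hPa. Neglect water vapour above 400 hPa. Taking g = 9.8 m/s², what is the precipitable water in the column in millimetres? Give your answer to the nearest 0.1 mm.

Precipitable water is the column-integrated vapour mass per unit area: PW = (1/g) Σ q̄ Δp, with q in kg/kg and Δp in Pa (1 kg/m² of water = 1 mm).
Layer 1000–840 hPa: Δp = 160 hPa = 16000 Pa, q̄ = 0.019 kg/kg → 0.019 × 16000 / 9.8 = 31.02 mm
Layer 840–500 hPa: Δp = 340 hPa = 34000 Pa, q̄ = 0.0077 kg/kg → 0.0077 × 34000 / 9.8 = 26.71 mm
Layer 500–400 hPa: Δp = 100 hPa = 10000 Pa, q̄ = 0.002 kg/kg → 0.002 × 10000 / 9.8 = 2.04 mm
PW = 31.02 + 26.71 + 2.04 = 59.77 ≈ 59.8 mm.

PW ≈ 59.8 mm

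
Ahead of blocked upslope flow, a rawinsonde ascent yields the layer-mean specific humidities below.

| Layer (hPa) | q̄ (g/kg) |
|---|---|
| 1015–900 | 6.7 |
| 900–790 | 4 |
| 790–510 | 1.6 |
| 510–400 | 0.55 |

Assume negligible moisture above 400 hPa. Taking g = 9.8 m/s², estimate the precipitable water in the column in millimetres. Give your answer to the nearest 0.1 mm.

PW ≈ 17.5 mm

Precipitable water is the column-integrated vapour mass per unit area: PW = (1/g) Σ q̄ Δp, with q in kg/kg and Δp in Pa (1 kg/m² of water = 1 mm).
Layer 1015–900 hPa: Δp = 115 hPa = 11500 Pa, q̄ = 0.0067 kg/kg → 0.0067 × 11500 / 9.8 = 7.86 mm
Layer 900–790 hPa: Δp = 110 hPa = 11000 Pa, q̄ = 0.004 kg/kg → 0.004 × 11000 / 9.8 = 4.49 mm
Layer 790–510 hPa: Δp = 280 hPa = 28000 Pa, q̄ = 0.0016 kg/kg → 0.0016 × 28000 / 9.8 = 4.57 mm
Layer 510–400 hPa: Δp = 110 hPa = 11000 Pa, q̄ = 0.00055 kg/kg → 0.00055 × 11000 / 9.8 = 0.62 mm
PW = 7.86 + 4.49 + 4.57 + 0.62 = 17.54 ≈ 17.5 mm.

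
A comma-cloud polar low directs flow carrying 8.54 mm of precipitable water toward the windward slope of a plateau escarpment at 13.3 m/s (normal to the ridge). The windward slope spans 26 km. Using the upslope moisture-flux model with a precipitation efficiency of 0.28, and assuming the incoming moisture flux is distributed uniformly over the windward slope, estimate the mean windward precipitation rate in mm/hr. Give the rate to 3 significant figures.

Incoming column moisture flux per unit ridge length: F = V × PW = 13.3 × 8.54 = 113.582 mm·m/s.
Spread over the 26 km slope with efficiency ε = 0.28: R = ε·F/W = 0.28 × 113.582 / 26000 m = 1.223e-03 mm/s.
R = 1.223e-03 × 3600 = 4.40 mm/hr.

R ≈ 4.40 mm/hr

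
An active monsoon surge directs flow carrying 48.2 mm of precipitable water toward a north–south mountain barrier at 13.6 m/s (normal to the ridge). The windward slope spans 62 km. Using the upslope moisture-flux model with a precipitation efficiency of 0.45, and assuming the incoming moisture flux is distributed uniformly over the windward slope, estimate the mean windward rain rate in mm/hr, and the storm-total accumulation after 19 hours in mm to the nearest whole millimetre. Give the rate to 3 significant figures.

Incoming column moisture flux per unit ridge length: F = V × PW = 13.6 × 48.2 = 655.52 mm·m/s.
Spread over the 62 km slope with efficiency ε = 0.45: R = ε·F/W = 0.45 × 655.52 / 62000 m = 4.758e-03 mm/s.
R = 4.758e-03 × 3600 = 17.1 mm/hr.
Over 19 h: total = 17.1 × 19 = 324.9 ≈ 325 mm.

R ≈ 17.1 mm/hr; total ≈ 325 mm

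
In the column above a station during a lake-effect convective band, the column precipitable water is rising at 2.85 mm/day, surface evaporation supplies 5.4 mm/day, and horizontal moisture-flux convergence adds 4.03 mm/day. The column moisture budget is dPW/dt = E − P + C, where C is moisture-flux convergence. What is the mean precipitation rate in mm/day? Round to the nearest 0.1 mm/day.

dPW/dt = +2.85 mm/day.
P = E + C − dPW/dt = 5.4 + (4.03) − (+2.85) = 6.6 mm/day.

P ≈ 6.6 mm/day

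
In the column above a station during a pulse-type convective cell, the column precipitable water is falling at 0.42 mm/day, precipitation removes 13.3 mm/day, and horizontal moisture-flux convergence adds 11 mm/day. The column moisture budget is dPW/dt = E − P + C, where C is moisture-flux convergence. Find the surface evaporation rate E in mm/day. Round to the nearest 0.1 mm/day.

E ≈ 1.9 mm/day

dPW/dt = -0.42 mm/day.
E = dPW/dt + P − C = (-0.42) + 13.3 − (11) = 1.9 mm/day.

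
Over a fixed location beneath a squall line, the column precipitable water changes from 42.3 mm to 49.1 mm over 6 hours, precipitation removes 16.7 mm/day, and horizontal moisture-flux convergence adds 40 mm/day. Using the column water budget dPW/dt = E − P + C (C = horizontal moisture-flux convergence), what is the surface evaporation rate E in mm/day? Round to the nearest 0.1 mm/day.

E ≈ 3.9 mm/day

dPW/dt = (49.1 − 42.3) mm / (6/24 day) = +27.200 mm/day.
E = dPW/dt + P − C = (+27.200) + 16.7 − (40) = 3.9 mm/day.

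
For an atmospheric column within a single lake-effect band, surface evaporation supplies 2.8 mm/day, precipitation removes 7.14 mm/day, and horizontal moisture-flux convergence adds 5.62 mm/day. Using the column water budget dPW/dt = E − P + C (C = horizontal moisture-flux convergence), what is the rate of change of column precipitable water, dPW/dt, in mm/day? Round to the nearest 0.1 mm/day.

dPW/dt = E − P + C = 2.8 − 7.14 + (5.62) = 1.3 mm/day.

dPW/dt ≈ 1.3 mm/day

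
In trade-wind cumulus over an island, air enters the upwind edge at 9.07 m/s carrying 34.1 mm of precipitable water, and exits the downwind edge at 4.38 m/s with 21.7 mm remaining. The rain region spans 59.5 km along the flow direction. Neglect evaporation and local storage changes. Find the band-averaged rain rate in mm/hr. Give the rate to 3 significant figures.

R ≈ 13.0 mm/hr

Column moisture flux per unit crosswind length is F = V × PW.
Inflow: F_in = 9.07 × 34.1 = 309.287 mm·m/s
Outflow: F_out = 4.38 × 21.7 = 95.046 mm·m/s
Steady-state rate R = (F_in − F_out)/L = (309.287 − 95.046) / 59500 m = 3.601e-03 mm/s.
R = 3.601e-03 × 3600 = 13.0 mm/hr.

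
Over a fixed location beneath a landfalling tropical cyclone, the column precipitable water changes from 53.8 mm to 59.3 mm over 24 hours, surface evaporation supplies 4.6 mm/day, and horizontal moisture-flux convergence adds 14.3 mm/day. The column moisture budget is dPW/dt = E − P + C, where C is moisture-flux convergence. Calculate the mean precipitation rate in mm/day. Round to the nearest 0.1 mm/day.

P ≈ 13.4 mm/day

dPW/dt = (59.3 − 53.8) mm / (24/24 day) = +5.500 mm/day.
P = E + C − dPW/dt = 4.6 + (14.3) − (+5.500) = 13.4 mm/day.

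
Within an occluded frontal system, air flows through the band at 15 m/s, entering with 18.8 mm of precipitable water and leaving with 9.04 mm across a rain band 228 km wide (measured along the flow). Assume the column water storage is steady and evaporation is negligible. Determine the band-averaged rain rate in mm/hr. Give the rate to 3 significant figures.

Column moisture flux per unit crosswind length is F = V × PW.
Inflow: F_in = 15 × 18.8 = 282 mm·m/s
Outflow: F_out = 15 × 9.04 = 135.6 mm·m/s
Steady-state rate R = (F_in − F_out)/L = (282 − 135.6) / 228000 m = 6.421e-04 mm/s.
R = 6.421e-04 × 3600 = 2.31 mm/hr.

R ≈ 2.31 mm/hr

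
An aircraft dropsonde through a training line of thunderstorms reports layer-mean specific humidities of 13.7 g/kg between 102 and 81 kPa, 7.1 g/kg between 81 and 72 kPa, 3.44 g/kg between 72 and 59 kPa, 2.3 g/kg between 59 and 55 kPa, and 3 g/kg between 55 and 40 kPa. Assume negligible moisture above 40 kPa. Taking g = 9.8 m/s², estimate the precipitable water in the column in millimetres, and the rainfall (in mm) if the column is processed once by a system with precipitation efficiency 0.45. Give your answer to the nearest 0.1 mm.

PW ≈ 46.0 mm; rainfall ≈ 20.7 mm

Precipitable water is the column-integrated vapour mass per unit area: PW = (1/g) Σ q̄ Δp, with q in kg/kg and Δp in Pa (1 kg/m² of water = 1 mm).
Layer 102–81 kPa: Δp = 210 hPa = 21000 Pa, q̄ = 0.0137 kg/kg → 0.0137 × 21000 / 9.8 = 29.36 mm
Layer 81–72 kPa: Δp = 90 hPa = 9000 Pa, q̄ = 0.0071 kg/kg → 0.0071 × 9000 / 9.8 = 6.52 mm
Layer 72–59 kPa: Δp = 130 hPa = 13000 Pa, q̄ = 0.00344 kg/kg → 0.00344 × 13000 / 9.8 = 4.56 mm
Layer 59–55 kPa: Δp = 40 hPa = 4000 Pa, q̄ = 0.0023 kg/kg → 0.0023 × 4000 / 9.8 = 0.94 mm
Layer 55–40 kPa: Δp = 150 hPa = 15000 Pa, q̄ = 0.003 kg/kg → 0.003 × 15000 / 9.8 = 4.59 mm
PW = 29.36 + 6.52 + 4.56 + 0.94 + 4.59 = 45.97 ≈ 46.0 mm.
Rainfall = ε × PW = 0.45 × 46.0 = 20.7 mm.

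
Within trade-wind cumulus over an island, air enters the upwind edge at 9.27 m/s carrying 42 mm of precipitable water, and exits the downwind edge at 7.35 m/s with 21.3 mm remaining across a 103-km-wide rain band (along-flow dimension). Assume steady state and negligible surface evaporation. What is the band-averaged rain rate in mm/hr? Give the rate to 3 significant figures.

Column moisture flux per unit crosswind length is F = V × PW.
Inflow: F_in = 9.27 × 42 = 389.34 mm·m/s
Outflow: F_out = 7.35 × 21.3 = 156.555 mm·m/s
Steady-state rate R = (F_in − F_out)/L = (389.34 − 156.555) / 103000 m = 2.260e-03 mm/s.
R = 2.260e-03 × 3600 = 8.14 mm/hr.

R ≈ 8.14 mm/hr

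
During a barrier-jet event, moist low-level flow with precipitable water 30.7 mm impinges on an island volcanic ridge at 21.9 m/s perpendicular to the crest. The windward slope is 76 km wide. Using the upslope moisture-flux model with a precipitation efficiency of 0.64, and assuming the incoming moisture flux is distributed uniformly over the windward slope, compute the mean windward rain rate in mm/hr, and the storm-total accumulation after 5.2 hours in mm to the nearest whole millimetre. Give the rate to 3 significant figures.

Incoming column moisture flux per unit ridge length: F = V × PW = 21.9 × 30.7 = 672.33 mm·m/s.
Spread over the 76 km slope with efficiency ε = 0.64: R = ε·F/W = 0.64 × 672.33 / 76000 m = 5.662e-03 mm/s.
R = 5.662e-03 × 3600 = 20.4 mm/hr.
Over 5.2 h: total = 20.4 × 5.2 = 106.08 ≈ 106 mm.

R ≈ 20.4 mm/hr; total ≈ 106 mm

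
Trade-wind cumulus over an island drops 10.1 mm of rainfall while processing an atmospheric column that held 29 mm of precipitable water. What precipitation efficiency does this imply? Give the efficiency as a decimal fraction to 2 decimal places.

ε ≈ 0.35

ε = rainfall / PW = 10.1 / 29 = 0.35.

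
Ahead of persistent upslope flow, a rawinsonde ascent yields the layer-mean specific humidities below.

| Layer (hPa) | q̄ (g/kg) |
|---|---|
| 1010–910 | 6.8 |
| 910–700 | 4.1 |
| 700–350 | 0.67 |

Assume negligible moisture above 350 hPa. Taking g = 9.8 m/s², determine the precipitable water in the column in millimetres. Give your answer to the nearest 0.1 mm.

PW ≈ 18.1 mm

Precipitable water is the column-integrated vapour mass per unit area: PW = (1/g) Σ q̄ Δp, with q in kg/kg and Δp in Pa (1 kg/m² of water = 1 mm).
Layer 1010–910 hPa: Δp = 100 hPa = 10000 Pa, q̄ = 0.0068 kg/kg → 0.0068 × 10000 / 9.8 = 6.94 mm
Layer 910–700 hPa: Δp = 210 hPa = 21000 Pa, q̄ = 0.0041 kg/kg → 0.0041 × 21000 / 9.8 = 8.79 mm
Layer 700–350 hPa: Δp = 350 hPa = 35000 Pa, q̄ = 0.00067 kg/kg → 0.00067 × 35000 / 9.8 = 2.39 mm
PW = 6.94 + 8.79 + 2.39 = 18.12 ≈ 18.1 mm.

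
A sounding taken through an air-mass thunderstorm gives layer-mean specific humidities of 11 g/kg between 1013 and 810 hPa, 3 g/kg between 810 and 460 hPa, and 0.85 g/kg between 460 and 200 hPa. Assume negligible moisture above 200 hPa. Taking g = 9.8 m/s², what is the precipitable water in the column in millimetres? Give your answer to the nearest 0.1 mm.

Precipitable water is the column-integrated vapour mass per unit area: PW = (1/g) Σ q̄ Δp, with q in kg/kg and Δp in Pa (1 kg/m² of water = 1 mm).
Layer 1013–810 hPa: Δp = 203 hPa = 20300 Pa, q̄ = 0.011 kg/kg → 0.011 × 20300 / 9.8 = 22.79 mm
Layer 810–460 hPa: Δp = 350 hPa = 35000 Pa, q̄ = 0.003 kg/kg → 0.003 × 35000 / 9.8 = 10.71 mm
Layer 460–200 hPa: Δp = 260 hPa = 26000 Pa, q̄ = 0.00085 kg/kg → 0.00085 × 26000 / 9.8 = 2.26 mm
PW = 22.79 + 10.71 + 2.26 = 35.76 ≈ 35.8 mm.

PW ≈ 35.8 mm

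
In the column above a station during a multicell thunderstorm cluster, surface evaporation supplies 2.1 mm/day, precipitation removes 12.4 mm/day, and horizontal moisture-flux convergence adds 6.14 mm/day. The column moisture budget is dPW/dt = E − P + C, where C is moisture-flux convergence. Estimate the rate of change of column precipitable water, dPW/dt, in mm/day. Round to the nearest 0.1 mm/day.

dPW/dt ≈ -4.2 mm/day

dPW/dt = E − P + C = 2.1 − 12.4 + (6.14) = -4.2 mm/day.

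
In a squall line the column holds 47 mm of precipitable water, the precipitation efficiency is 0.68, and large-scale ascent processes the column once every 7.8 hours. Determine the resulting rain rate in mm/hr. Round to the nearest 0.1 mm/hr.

R ≈ 4.1 mm/hr

Each overturning extracts ε × PW = 0.68 × 47 = 31.96 mm.
Rate = ε·PW / τ = 31.96 / 7.8 h = 4.1 mm/hr.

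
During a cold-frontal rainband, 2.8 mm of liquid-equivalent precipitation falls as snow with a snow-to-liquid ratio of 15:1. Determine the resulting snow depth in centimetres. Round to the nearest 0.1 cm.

snow depth ≈ 4.2 cm

Snow depth = liquid × ratio = 2.8 mm × 15 = 42 mm = 4.2 cm.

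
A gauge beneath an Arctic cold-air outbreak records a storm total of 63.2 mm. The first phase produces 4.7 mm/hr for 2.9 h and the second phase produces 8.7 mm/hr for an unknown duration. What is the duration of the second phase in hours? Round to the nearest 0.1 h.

Known phases: 4.7 × 2.9 = 13.63 mm.
Remaining depth = 63.2 − 13.63 = 49.57 mm.
Duration = 49.57 / 8.7 = 5.7 h.

duration ≈ 5.7 h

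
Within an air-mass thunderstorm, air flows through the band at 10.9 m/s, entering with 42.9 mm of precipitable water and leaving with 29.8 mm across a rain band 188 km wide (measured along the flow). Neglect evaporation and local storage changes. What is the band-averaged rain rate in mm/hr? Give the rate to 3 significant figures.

Column moisture flux per unit crosswind length is F = V × PW.
Inflow: F_in = 10.9 × 42.9 = 467.61 mm·m/s
Outflow: F_out = 10.9 × 29.8 = 324.82 mm·m/s
Steady-state rate R = (F_in − F_out)/L = (467.61 − 324.82) / 188000 m = 7.595e-04 mm/s.
R = 7.595e-04 × 3600 = 2.73 mm/hr.

R ≈ 2.73 mm/hr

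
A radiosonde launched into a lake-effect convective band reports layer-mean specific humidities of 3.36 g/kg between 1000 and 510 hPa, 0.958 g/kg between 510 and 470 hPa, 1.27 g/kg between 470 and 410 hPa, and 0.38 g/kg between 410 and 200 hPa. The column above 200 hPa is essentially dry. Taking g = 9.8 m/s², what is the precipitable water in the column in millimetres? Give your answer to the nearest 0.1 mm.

Precipitable water is the column-integrated vapour mass per unit area: PW = (1/g) Σ q̄ Δp, with q in kg/kg and Δp in Pa (1 kg/m² of water = 1 mm).
Layer 1000–510 hPa: Δp = 490 hPa = 49000 Pa, q̄ = 0.00336 kg/kg → 0.00336 × 49000 / 9.8 = 16.80 mm
Layer 510–470 hPa: Δp = 40 hPa = 4000 Pa, q̄ = 0.000958 kg/kg → 0.000958 × 4000 / 9.8 = 0.39 mm
Layer 470–410 hPa: Δp = 60 hPa = 6000 Pa, q̄ = 0.00127 kg/kg → 0.00127 × 6000 / 9.8 = 0.78 mm
Layer 410–200 hPa: Δp = 210 hPa = 21000 Pa, q̄ = 0.00038 kg/kg → 0.00038 × 21000 / 9.8 = 0.81 mm
PW = 16.80 + 0.39 + 0.78 + 0.81 = 18.78 ≈ 18.8 mm.

PW ≈ 18.8 mm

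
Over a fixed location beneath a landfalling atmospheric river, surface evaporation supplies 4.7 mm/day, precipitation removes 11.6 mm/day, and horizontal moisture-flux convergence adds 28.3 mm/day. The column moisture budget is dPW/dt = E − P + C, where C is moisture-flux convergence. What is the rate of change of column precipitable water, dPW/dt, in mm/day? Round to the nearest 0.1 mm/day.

dPW/dt ≈ 21.4 mm/day

dPW/dt = E − P + C = 4.7 − 11.6 + (28.3) = 21.4 mm/day.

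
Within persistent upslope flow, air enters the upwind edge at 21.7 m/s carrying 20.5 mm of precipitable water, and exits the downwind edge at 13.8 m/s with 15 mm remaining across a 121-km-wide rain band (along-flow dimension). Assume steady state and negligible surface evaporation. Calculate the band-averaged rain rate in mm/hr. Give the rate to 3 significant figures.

R ≈ 7.08 mm/hr

Column moisture flux per unit crosswind length is F = V × PW.
Inflow: F_in = 21.7 × 20.5 = 444.85 mm·m/s
Outflow: F_out = 13.8 × 15 = 207 mm·m/s
Steady-state rate R = (F_in − F_out)/L = (444.85 − 207) / 121000 m = 1.966e-03 mm/s.
R = 1.966e-03 × 3600 = 7.08 mm/hr.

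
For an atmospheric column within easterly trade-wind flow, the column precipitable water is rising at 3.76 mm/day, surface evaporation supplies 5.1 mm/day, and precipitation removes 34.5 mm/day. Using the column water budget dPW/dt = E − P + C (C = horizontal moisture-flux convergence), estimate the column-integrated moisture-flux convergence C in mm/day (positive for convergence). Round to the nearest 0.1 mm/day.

dPW/dt = +3.76 mm/day.
C = dPW/dt − E + P = (+3.76) − 5.1 + 34.5 = 33.2 mm/day.

C ≈ 33.2 mm/day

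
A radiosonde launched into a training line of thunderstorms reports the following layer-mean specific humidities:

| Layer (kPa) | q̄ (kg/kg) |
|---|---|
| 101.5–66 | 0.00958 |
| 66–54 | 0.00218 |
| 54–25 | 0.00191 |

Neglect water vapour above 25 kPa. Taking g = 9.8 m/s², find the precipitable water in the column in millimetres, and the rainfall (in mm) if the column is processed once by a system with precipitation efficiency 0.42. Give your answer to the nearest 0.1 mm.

Precipitable water is the column-integrated vapour mass per unit area: PW = (1/g) Σ q̄ Δp, with q in kg/kg and Δp in Pa (1 kg/m² of water = 1 mm).
Layer 101.5–66 kPa: Δp = 355 hPa = 35500 Pa, q̄ = 0.00958 kg/kg → 0.00958 × 35500 / 9.8 = 34.70 mm
Layer 66–54 kPa: Δp = 120 hPa = 12000 Pa, q̄ = 0.00218 kg/kg → 0.00218 × 12000 / 9.8 = 2.67 mm
Layer 54–25 kPa: Δp = 290 hPa = 29000 Pa, q̄ = 0.00191 kg/kg → 0.00191 × 29000 / 9.8 = 5.65 mm
PW = 34.70 + 2.67 + 5.65 = 43.02 ≈ 43.0 mm.
Rainfall = ε × PW = 0.42 × 43.0 = 18.1 mm.

PW ≈ 43.0 mm; rainfall ≈ 18.1 mm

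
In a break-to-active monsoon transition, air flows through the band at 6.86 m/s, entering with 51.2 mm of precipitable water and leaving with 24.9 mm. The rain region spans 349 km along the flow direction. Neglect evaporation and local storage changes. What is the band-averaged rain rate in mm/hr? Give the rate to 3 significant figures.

Column moisture flux per unit crosswind length is F = V × PW.
Inflow: F_in = 6.86 × 51.2 = 351.232 mm·m/s
Outflow: F_out = 6.86 × 24.9 = 170.814 mm·m/s
Steady-state rate R = (F_in − F_out)/L = (351.232 − 170.814) / 349000 m = 5.170e-04 mm/s.
R = 5.170e-04 × 3600 = 1.86 mm/hr.

R ≈ 1.86 mm/hr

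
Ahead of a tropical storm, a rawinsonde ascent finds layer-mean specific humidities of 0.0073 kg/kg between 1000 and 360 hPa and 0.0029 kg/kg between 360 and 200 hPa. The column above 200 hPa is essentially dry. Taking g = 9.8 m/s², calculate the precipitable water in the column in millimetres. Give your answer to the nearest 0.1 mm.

Precipitable water is the column-integrated vapour mass per unit area: PW = (1/g) Σ q̄ Δp, with q in kg/kg and Δp in Pa (1 kg/m² of water = 1 mm).
Layer 1000–360 hPa: Δp = 640 hPa = 64000 Pa, q̄ = 0.0073 kg/kg → 0.0073 × 64000 / 9.8 = 47.67 mm
Layer 360–200 hPa: Δp = 160 hPa = 16000 Pa, q̄ = 0.0029 kg/kg → 0.0029 × 16000 / 9.8 = 4.73 mm
PW = 47.67 + 4.73 = 52.40 ≈ 52.4 mm.

PW ≈ 52.4 mm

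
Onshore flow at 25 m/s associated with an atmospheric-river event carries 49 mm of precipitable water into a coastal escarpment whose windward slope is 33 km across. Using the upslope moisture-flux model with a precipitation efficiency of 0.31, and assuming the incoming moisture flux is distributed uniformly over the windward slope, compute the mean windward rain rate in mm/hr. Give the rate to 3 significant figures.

Incoming column moisture flux per unit ridge length: F = V × PW = 25 × 49 = 1225 mm·m/s.
Spread over the 33 km slope with efficiency ε = 0.31: R = ε·F/W = 0.31 × 1225 / 33000 m = 1.151e-02 mm/s.
R = 1.151e-02 × 3600 = 41.4 mm/hr.

R ≈ 41.4 mm/hr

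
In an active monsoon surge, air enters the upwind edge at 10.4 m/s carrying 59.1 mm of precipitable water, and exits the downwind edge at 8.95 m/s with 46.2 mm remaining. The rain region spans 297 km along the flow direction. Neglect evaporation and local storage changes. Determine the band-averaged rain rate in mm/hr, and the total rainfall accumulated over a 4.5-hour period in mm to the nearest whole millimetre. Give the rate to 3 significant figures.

Column moisture flux per unit crosswind length is F = V × PW.
Inflow: F_in = 10.4 × 59.1 = 614.64 mm·m/s
Outflow: F_out = 8.95 × 46.2 = 413.49 mm·m/s
Steady-state rate R = (F_in − F_out)/L = (614.64 − 413.49) / 297000 m = 6.773e-04 mm/s.
R = 6.773e-04 × 3600 = 2.44 mm/hr.
Over 4.5 h: total = 2.44 × 4.5 = 10.98 ≈ 11 mm.

R ≈ 2.44 mm/hr; total ≈ 11 mm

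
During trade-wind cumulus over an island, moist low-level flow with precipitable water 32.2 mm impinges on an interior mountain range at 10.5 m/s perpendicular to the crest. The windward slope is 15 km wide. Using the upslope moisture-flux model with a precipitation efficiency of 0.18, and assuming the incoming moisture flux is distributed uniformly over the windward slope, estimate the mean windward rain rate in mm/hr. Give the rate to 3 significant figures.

R ≈ 14.6 mm/hr

Incoming column moisture flux per unit ridge length: F = V × PW = 10.5 × 32.2 = 338.1 mm·m/s.
Spread over the 15 km slope with efficiency ε = 0.18: R = ε·F/W = 0.18 × 338.1 / 15000 m = 4.057e-03 mm/s.
R = 4.057e-03 × 3600 = 14.6 mm/hr.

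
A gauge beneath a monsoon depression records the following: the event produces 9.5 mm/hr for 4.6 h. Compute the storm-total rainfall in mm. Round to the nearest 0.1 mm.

Total = Σ Rᵢ Δtᵢ = 9.5 × 4.6
      = 43.7 = 43.7 mm.

total ≈ 43.7 mm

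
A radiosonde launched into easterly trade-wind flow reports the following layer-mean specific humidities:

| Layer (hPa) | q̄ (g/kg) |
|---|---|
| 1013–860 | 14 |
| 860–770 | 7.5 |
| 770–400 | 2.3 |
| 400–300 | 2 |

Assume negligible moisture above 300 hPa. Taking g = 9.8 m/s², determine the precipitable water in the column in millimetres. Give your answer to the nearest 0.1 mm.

Precipitable water is the column-integrated vapour mass per unit area: PW = (1/g) Σ q̄ Δp, with q in kg/kg and Δp in Pa (1 kg/m² of water = 1 mm).
Layer 1013–860 hPa: Δp = 153 hPa = 15300 Pa, q̄ = 0.014 kg/kg → 0.014 × 15300 / 9.8 = 21.86 mm
Layer 860–770 hPa: Δp = 90 hPa = 9000 Pa, q̄ = 0.0075 kg/kg → 0.0075 × 9000 / 9.8 = 6.89 mm
Layer 770–400 hPa: Δp = 370 hPa = 37000 Pa, q̄ = 0.0023 kg/kg → 0.0023 × 37000 / 9.8 = 8.68 mm
Layer 400–300 hPa: Δp = 100 hPa = 10000 Pa, q̄ = 0.002 kg/kg → 0.002 × 10000 / 9.8 = 2.04 mm
PW = 21.86 + 6.89 + 8.68 + 2.04 = 39.47 ≈ 39.5 mm.

PW ≈ 39.5 mm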